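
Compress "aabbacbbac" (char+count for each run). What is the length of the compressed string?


Input: aabbacbbac
Runs:
  'a' x 2 => "a2"
  'b' x 2 => "b2"
  'a' x 1 => "a1"
  'c' x 1 => "c1"
  'b' x 2 => "b2"
  'a' x 1 => "a1"
  'c' x 1 => "c1"
Compressed: "a2b2a1c1b2a1c1"
Compressed length: 14

14


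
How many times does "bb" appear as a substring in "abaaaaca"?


Searching for "bb" in "abaaaaca"
Scanning each position:
  Position 0: "ab" => no
  Position 1: "ba" => no
  Position 2: "aa" => no
  Position 3: "aa" => no
  Position 4: "aa" => no
  Position 5: "ac" => no
  Position 6: "ca" => no
Total occurrences: 0

0


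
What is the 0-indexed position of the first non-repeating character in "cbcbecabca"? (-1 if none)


Input: cbcbecabca
Character frequencies:
  'a': 2
  'b': 3
  'c': 4
  'e': 1
Scanning left to right for freq == 1:
  Position 0 ('c'): freq=4, skip
  Position 1 ('b'): freq=3, skip
  Position 2 ('c'): freq=4, skip
  Position 3 ('b'): freq=3, skip
  Position 4 ('e'): unique! => answer = 4

4


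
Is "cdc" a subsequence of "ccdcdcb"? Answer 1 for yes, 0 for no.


Check if "cdc" is a subsequence of "ccdcdcb"
Greedy scan:
  Position 0 ('c'): matches sub[0] = 'c'
  Position 1 ('c'): no match needed
  Position 2 ('d'): matches sub[1] = 'd'
  Position 3 ('c'): matches sub[2] = 'c'
  Position 4 ('d'): no match needed
  Position 5 ('c'): no match needed
  Position 6 ('b'): no match needed
All 3 characters matched => is a subsequence

1


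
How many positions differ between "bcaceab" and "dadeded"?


Comparing "bcaceab" and "dadeded" position by position:
  Position 0: 'b' vs 'd' => DIFFER
  Position 1: 'c' vs 'a' => DIFFER
  Position 2: 'a' vs 'd' => DIFFER
  Position 3: 'c' vs 'e' => DIFFER
  Position 4: 'e' vs 'd' => DIFFER
  Position 5: 'a' vs 'e' => DIFFER
  Position 6: 'b' vs 'd' => DIFFER
Positions that differ: 7

7


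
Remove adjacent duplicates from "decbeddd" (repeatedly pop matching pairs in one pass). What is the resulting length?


Input: decbeddd
Stack-based adjacent duplicate removal:
  Read 'd': push. Stack: d
  Read 'e': push. Stack: de
  Read 'c': push. Stack: dec
  Read 'b': push. Stack: decb
  Read 'e': push. Stack: decbe
  Read 'd': push. Stack: decbed
  Read 'd': matches stack top 'd' => pop. Stack: decbe
  Read 'd': push. Stack: decbed
Final stack: "decbed" (length 6)

6


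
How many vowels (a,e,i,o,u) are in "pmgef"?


Input: pmgef
Checking each character:
  'p' at position 0: consonant
  'm' at position 1: consonant
  'g' at position 2: consonant
  'e' at position 3: vowel (running total: 1)
  'f' at position 4: consonant
Total vowels: 1

1


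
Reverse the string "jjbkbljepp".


Input: jjbkbljepp
Reading characters right to left:
  Position 9: 'p'
  Position 8: 'p'
  Position 7: 'e'
  Position 6: 'j'
  Position 5: 'l'
  Position 4: 'b'
  Position 3: 'k'
  Position 2: 'b'
  Position 1: 'j'
  Position 0: 'j'
Reversed: ppejlbkbjj

ppejlbkbjj


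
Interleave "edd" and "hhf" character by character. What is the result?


Interleaving "edd" and "hhf":
  Position 0: 'e' from first, 'h' from second => "eh"
  Position 1: 'd' from first, 'h' from second => "dh"
  Position 2: 'd' from first, 'f' from second => "df"
Result: ehdhdf

ehdhdf


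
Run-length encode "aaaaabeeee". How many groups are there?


Input: aaaaabeeee
Scanning for consecutive runs:
  Group 1: 'a' x 5 (positions 0-4)
  Group 2: 'b' x 1 (positions 5-5)
  Group 3: 'e' x 4 (positions 6-9)
Total groups: 3

3


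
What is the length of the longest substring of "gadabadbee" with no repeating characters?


Input: "gadabadbee"
Sliding window (track last position of each char):
  Position 0 ('g'): window [0,0] length 1 -- new best
  Position 1 ('a'): window [0,1] length 2 -- new best
  Position 2 ('d'): window [0,2] length 3 -- new best
  Position 3 ('a'): repeat (last at 1), move window start to 2
  Position 3 ('a'): window [2,3] length 2
  Position 4 ('b'): window [2,4] length 3
  Position 5 ('a'): repeat (last at 3), move window start to 4
  Position 5 ('a'): window [4,5] length 2
  Position 6 ('d'): window [4,6] length 3
  Position 7 ('b'): repeat (last at 4), move window start to 5
  Position 7 ('b'): window [5,7] length 3
  Position 8 ('e'): window [5,8] length 4 -- new best
  Position 9 ('e'): repeat (last at 8), move window start to 9
  Position 9 ('e'): window [9,9] length 1
Longest substring with no repeats: "adbe" with length 4

4


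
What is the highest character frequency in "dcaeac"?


Input: dcaeac
Character counts:
  'a': 2
  'c': 2
  'd': 1
  'e': 1
Maximum frequency: 2

2


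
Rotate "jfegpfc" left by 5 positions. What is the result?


Input: "jfegpfc", rotate left by 5
First 5 characters: "jfegp"
Remaining characters: "fc"
Concatenate remaining + first: "fc" + "jfegp" = "fcjfegp"

fcjfegp


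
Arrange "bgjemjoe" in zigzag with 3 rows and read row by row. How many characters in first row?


Zigzag "bgjemjoe" into 3 rows:
Placing characters:
  'b' => row 0
  'g' => row 1
  'j' => row 2
  'e' => row 1
  'm' => row 0
  'j' => row 1
  'o' => row 2
  'e' => row 1
Rows:
  Row 0: "bm"
  Row 1: "geje"
  Row 2: "jo"
First row length: 2

2


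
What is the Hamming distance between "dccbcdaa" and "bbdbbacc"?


Comparing "dccbcdaa" and "bbdbbacc" position by position:
  Position 0: 'd' vs 'b' => differ
  Position 1: 'c' vs 'b' => differ
  Position 2: 'c' vs 'd' => differ
  Position 3: 'b' vs 'b' => same
  Position 4: 'c' vs 'b' => differ
  Position 5: 'd' vs 'a' => differ
  Position 6: 'a' vs 'c' => differ
  Position 7: 'a' vs 'c' => differ
Total differences (Hamming distance): 7

7


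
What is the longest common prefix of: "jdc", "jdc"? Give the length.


Words: jdc, jdc
  Position 0: all 'j' => match
  Position 1: all 'd' => match
  Position 2: all 'c' => match
LCP = "jdc" (length 3)

3


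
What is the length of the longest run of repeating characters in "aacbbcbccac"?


Input: "aacbbcbccac"
Scanning for longest run:
  Position 1 ('a'): continues run of 'a', length=2
  Position 2 ('c'): new char, reset run to 1
  Position 3 ('b'): new char, reset run to 1
  Position 4 ('b'): continues run of 'b', length=2
  Position 5 ('c'): new char, reset run to 1
  Position 6 ('b'): new char, reset run to 1
  Position 7 ('c'): new char, reset run to 1
  Position 8 ('c'): continues run of 'c', length=2
  Position 9 ('a'): new char, reset run to 1
  Position 10 ('c'): new char, reset run to 1
Longest run: 'a' with length 2

2


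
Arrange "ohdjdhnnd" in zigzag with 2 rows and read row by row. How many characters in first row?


Zigzag "ohdjdhnnd" into 2 rows:
Placing characters:
  'o' => row 0
  'h' => row 1
  'd' => row 0
  'j' => row 1
  'd' => row 0
  'h' => row 1
  'n' => row 0
  'n' => row 1
  'd' => row 0
Rows:
  Row 0: "oddnd"
  Row 1: "hjhn"
First row length: 5

5


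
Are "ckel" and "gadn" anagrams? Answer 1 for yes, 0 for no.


Strings: "ckel", "gadn"
Sorted first:  cekl
Sorted second: adgn
Differ at position 0: 'c' vs 'a' => not anagrams

0


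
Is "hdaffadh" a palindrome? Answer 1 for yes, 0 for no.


Input: hdaffadh
Reversed: hdaffadh
  Compare pos 0 ('h') with pos 7 ('h'): match
  Compare pos 1 ('d') with pos 6 ('d'): match
  Compare pos 2 ('a') with pos 5 ('a'): match
  Compare pos 3 ('f') with pos 4 ('f'): match
Result: palindrome

1


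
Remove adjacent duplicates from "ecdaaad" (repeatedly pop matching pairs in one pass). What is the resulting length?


Input: ecdaaad
Stack-based adjacent duplicate removal:
  Read 'e': push. Stack: e
  Read 'c': push. Stack: ec
  Read 'd': push. Stack: ecd
  Read 'a': push. Stack: ecda
  Read 'a': matches stack top 'a' => pop. Stack: ecd
  Read 'a': push. Stack: ecda
  Read 'd': push. Stack: ecdad
Final stack: "ecdad" (length 5)

5


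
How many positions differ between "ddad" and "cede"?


Comparing "ddad" and "cede" position by position:
  Position 0: 'd' vs 'c' => DIFFER
  Position 1: 'd' vs 'e' => DIFFER
  Position 2: 'a' vs 'd' => DIFFER
  Position 3: 'd' vs 'e' => DIFFER
Positions that differ: 4

4


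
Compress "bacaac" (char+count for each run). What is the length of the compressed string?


Input: bacaac
Runs:
  'b' x 1 => "b1"
  'a' x 1 => "a1"
  'c' x 1 => "c1"
  'a' x 2 => "a2"
  'c' x 1 => "c1"
Compressed: "b1a1c1a2c1"
Compressed length: 10

10


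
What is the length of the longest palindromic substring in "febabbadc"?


Input: "febabbadc"
Checking substrings for palindromes:
  [3:7] "abba" (len 4) => palindrome
  [2:5] "bab" (len 3) => palindrome
  [4:6] "bb" (len 2) => palindrome
Longest palindromic substring: "abba" with length 4

4


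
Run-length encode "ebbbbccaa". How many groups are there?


Input: ebbbbccaa
Scanning for consecutive runs:
  Group 1: 'e' x 1 (positions 0-0)
  Group 2: 'b' x 4 (positions 1-4)
  Group 3: 'c' x 2 (positions 5-6)
  Group 4: 'a' x 2 (positions 7-8)
Total groups: 4

4


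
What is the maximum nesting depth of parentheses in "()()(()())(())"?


Input: "()()(()())(())"
Tracking depth:
  Position 0 '(': depth becomes 1
  Position 1 ')': depth becomes 0
  Position 2 '(': depth becomes 1
  Position 3 ')': depth becomes 0
  Position 4 '(': depth becomes 1
  Position 5 '(': depth becomes 2
  Position 6 ')': depth becomes 1
  Position 7 '(': depth becomes 2
  Position 8 ')': depth becomes 1
  Position 9 ')': depth becomes 0
  Position 10 '(': depth becomes 1
  Position 11 '(': depth becomes 2
  Position 12 ')': depth becomes 1
  Position 13 ')': depth becomes 0
Maximum depth reached: 2

2


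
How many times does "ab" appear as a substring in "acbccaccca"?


Searching for "ab" in "acbccaccca"
Scanning each position:
  Position 0: "ac" => no
  Position 1: "cb" => no
  Position 2: "bc" => no
  Position 3: "cc" => no
  Position 4: "ca" => no
  Position 5: "ac" => no
  Position 6: "cc" => no
  Position 7: "cc" => no
  Position 8: "ca" => no
Total occurrences: 0

0


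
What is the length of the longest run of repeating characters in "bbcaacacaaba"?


Input: "bbcaacacaaba"
Scanning for longest run:
  Position 1 ('b'): continues run of 'b', length=2
  Position 2 ('c'): new char, reset run to 1
  Position 3 ('a'): new char, reset run to 1
  Position 4 ('a'): continues run of 'a', length=2
  Position 5 ('c'): new char, reset run to 1
  Position 6 ('a'): new char, reset run to 1
  Position 7 ('c'): new char, reset run to 1
  Position 8 ('a'): new char, reset run to 1
  Position 9 ('a'): continues run of 'a', length=2
  Position 10 ('b'): new char, reset run to 1
  Position 11 ('a'): new char, reset run to 1
Longest run: 'b' with length 2

2


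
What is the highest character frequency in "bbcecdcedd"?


Input: bbcecdcedd
Character counts:
  'b': 2
  'c': 3
  'd': 3
  'e': 2
Maximum frequency: 3

3


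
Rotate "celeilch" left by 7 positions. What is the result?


Input: "celeilch", rotate left by 7
First 7 characters: "celeilc"
Remaining characters: "h"
Concatenate remaining + first: "h" + "celeilc" = "hceleilc"

hceleilc


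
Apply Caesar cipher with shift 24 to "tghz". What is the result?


Caesar cipher: shift "tghz" by 24
  't' (pos 19) + 24 = pos 17 = 'r'
  'g' (pos 6) + 24 = pos 4 = 'e'
  'h' (pos 7) + 24 = pos 5 = 'f'
  'z' (pos 25) + 24 = pos 23 = 'x'
Result: refx

refx


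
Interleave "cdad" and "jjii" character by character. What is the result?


Interleaving "cdad" and "jjii":
  Position 0: 'c' from first, 'j' from second => "cj"
  Position 1: 'd' from first, 'j' from second => "dj"
  Position 2: 'a' from first, 'i' from second => "ai"
  Position 3: 'd' from first, 'i' from second => "di"
Result: cjdjaidi

cjdjaidi


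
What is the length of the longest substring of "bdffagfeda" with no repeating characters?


Input: "bdffagfeda"
Sliding window (track last position of each char):
  Position 0 ('b'): window [0,0] length 1 -- new best
  Position 1 ('d'): window [0,1] length 2 -- new best
  Position 2 ('f'): window [0,2] length 3 -- new best
  Position 3 ('f'): repeat (last at 2), move window start to 3
  Position 3 ('f'): window [3,3] length 1
  Position 4 ('a'): window [3,4] length 2
  Position 5 ('g'): window [3,5] length 3
  Position 6 ('f'): repeat (last at 3), move window start to 4
  Position 6 ('f'): window [4,6] length 3
  Position 7 ('e'): window [4,7] length 4 -- new best
  Position 8 ('d'): window [4,8] length 5 -- new best
  Position 9 ('a'): repeat (last at 4), move window start to 5
  Position 9 ('a'): window [5,9] length 5
Longest substring with no repeats: "agfed" with length 5

5


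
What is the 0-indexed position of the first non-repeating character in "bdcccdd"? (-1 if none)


Input: bdcccdd
Character frequencies:
  'b': 1
  'c': 3
  'd': 3
Scanning left to right for freq == 1:
  Position 0 ('b'): unique! => answer = 0

0


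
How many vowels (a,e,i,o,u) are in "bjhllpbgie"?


Input: bjhllpbgie
Checking each character:
  'b' at position 0: consonant
  'j' at position 1: consonant
  'h' at position 2: consonant
  'l' at position 3: consonant
  'l' at position 4: consonant
  'p' at position 5: consonant
  'b' at position 6: consonant
  'g' at position 7: consonant
  'i' at position 8: vowel (running total: 1)
  'e' at position 9: vowel (running total: 2)
Total vowels: 2

2


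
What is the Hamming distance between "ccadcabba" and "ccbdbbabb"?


Comparing "ccadcabba" and "ccbdbbabb" position by position:
  Position 0: 'c' vs 'c' => same
  Position 1: 'c' vs 'c' => same
  Position 2: 'a' vs 'b' => differ
  Position 3: 'd' vs 'd' => same
  Position 4: 'c' vs 'b' => differ
  Position 5: 'a' vs 'b' => differ
  Position 6: 'b' vs 'a' => differ
  Position 7: 'b' vs 'b' => same
  Position 8: 'a' vs 'b' => differ
Total differences (Hamming distance): 5

5


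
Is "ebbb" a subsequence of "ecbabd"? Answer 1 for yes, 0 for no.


Check if "ebbb" is a subsequence of "ecbabd"
Greedy scan:
  Position 0 ('e'): matches sub[0] = 'e'
  Position 1 ('c'): no match needed
  Position 2 ('b'): matches sub[1] = 'b'
  Position 3 ('a'): no match needed
  Position 4 ('b'): matches sub[2] = 'b'
  Position 5 ('d'): no match needed
Only matched 3/4 characters => not a subsequence

0


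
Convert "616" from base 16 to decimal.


Input: "616" in base 16
Positional expansion:
  Digit '6' (value 6) x 16^2 = 1536
  Digit '1' (value 1) x 16^1 = 16
  Digit '6' (value 6) x 16^0 = 6
Sum = 1558

1558


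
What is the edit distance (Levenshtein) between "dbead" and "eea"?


Computing edit distance: "dbead" -> "eea"
DP table:
           e    e    a
      0    1    2    3
  d   1    1    2    3
  b   2    2    2    3
  e   3    2    2    3
  a   4    3    3    2
  d   5    4    4    3
Edit distance = dp[5][3] = 3

3


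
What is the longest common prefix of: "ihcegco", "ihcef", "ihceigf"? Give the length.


Words: ihcegco, ihcef, ihceigf
  Position 0: all 'i' => match
  Position 1: all 'h' => match
  Position 2: all 'c' => match
  Position 3: all 'e' => match
  Position 4: ('g', 'f', 'i') => mismatch, stop
LCP = "ihce" (length 4)

4


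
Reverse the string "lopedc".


Input: lopedc
Reading characters right to left:
  Position 5: 'c'
  Position 4: 'd'
  Position 3: 'e'
  Position 2: 'p'
  Position 1: 'o'
  Position 0: 'l'
Reversed: cdepol

cdepol


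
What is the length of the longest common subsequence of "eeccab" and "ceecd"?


LCS of "eeccab" and "ceecd"
DP table:
           c    e    e    c    d
      0    0    0    0    0    0
  e   0    0    1    1    1    1
  e   0    0    1    2    2    2
  c   0    1    1    2    3    3
  c   0    1    1    2    3    3
  a   0    1    1    2    3    3
  b   0    1    1    2    3    3
LCS length = dp[6][5] = 3

3


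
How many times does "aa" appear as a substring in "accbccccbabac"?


Searching for "aa" in "accbccccbabac"
Scanning each position:
  Position 0: "ac" => no
  Position 1: "cc" => no
  Position 2: "cb" => no
  Position 3: "bc" => no
  Position 4: "cc" => no
  Position 5: "cc" => no
  Position 6: "cc" => no
  Position 7: "cb" => no
  Position 8: "ba" => no
  Position 9: "ab" => no
  Position 10: "ba" => no
  Position 11: "ac" => no
Total occurrences: 0

0


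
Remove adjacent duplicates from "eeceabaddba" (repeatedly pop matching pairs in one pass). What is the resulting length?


Input: eeceabaddba
Stack-based adjacent duplicate removal:
  Read 'e': push. Stack: e
  Read 'e': matches stack top 'e' => pop. Stack: (empty)
  Read 'c': push. Stack: c
  Read 'e': push. Stack: ce
  Read 'a': push. Stack: cea
  Read 'b': push. Stack: ceab
  Read 'a': push. Stack: ceaba
  Read 'd': push. Stack: ceabad
  Read 'd': matches stack top 'd' => pop. Stack: ceaba
  Read 'b': push. Stack: ceabab
  Read 'a': push. Stack: ceababa
Final stack: "ceababa" (length 7)

7


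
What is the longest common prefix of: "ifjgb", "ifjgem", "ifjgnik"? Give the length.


Words: ifjgb, ifjgem, ifjgnik
  Position 0: all 'i' => match
  Position 1: all 'f' => match
  Position 2: all 'j' => match
  Position 3: all 'g' => match
  Position 4: ('b', 'e', 'n') => mismatch, stop
LCP = "ifjg" (length 4)

4


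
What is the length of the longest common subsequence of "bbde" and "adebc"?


LCS of "bbde" and "adebc"
DP table:
           a    d    e    b    c
      0    0    0    0    0    0
  b   0    0    0    0    1    1
  b   0    0    0    0    1    1
  d   0    0    1    1    1    1
  e   0    0    1    2    2    2
LCS length = dp[4][5] = 2

2


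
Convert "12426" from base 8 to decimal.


Input: "12426" in base 8
Positional expansion:
  Digit '1' (value 1) x 8^4 = 4096
  Digit '2' (value 2) x 8^3 = 1024
  Digit '4' (value 4) x 8^2 = 256
  Digit '2' (value 2) x 8^1 = 16
  Digit '6' (value 6) x 8^0 = 6
Sum = 5398

5398


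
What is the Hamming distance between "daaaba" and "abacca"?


Comparing "daaaba" and "abacca" position by position:
  Position 0: 'd' vs 'a' => differ
  Position 1: 'a' vs 'b' => differ
  Position 2: 'a' vs 'a' => same
  Position 3: 'a' vs 'c' => differ
  Position 4: 'b' vs 'c' => differ
  Position 5: 'a' vs 'a' => same
Total differences (Hamming distance): 4

4


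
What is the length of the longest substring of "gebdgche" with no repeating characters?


Input: "gebdgche"
Sliding window (track last position of each char):
  Position 0 ('g'): window [0,0] length 1 -- new best
  Position 1 ('e'): window [0,1] length 2 -- new best
  Position 2 ('b'): window [0,2] length 3 -- new best
  Position 3 ('d'): window [0,3] length 4 -- new best
  Position 4 ('g'): repeat (last at 0), move window start to 1
  Position 4 ('g'): window [1,4] length 4
  Position 5 ('c'): window [1,5] length 5 -- new best
  Position 6 ('h'): window [1,6] length 6 -- new best
  Position 7 ('e'): repeat (last at 1), move window start to 2
  Position 7 ('e'): window [2,7] length 6
Longest substring with no repeats: "ebdgch" with length 6

6


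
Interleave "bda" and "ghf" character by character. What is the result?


Interleaving "bda" and "ghf":
  Position 0: 'b' from first, 'g' from second => "bg"
  Position 1: 'd' from first, 'h' from second => "dh"
  Position 2: 'a' from first, 'f' from second => "af"
Result: bgdhaf

bgdhaf


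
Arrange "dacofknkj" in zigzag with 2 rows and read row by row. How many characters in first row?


Zigzag "dacofknkj" into 2 rows:
Placing characters:
  'd' => row 0
  'a' => row 1
  'c' => row 0
  'o' => row 1
  'f' => row 0
  'k' => row 1
  'n' => row 0
  'k' => row 1
  'j' => row 0
Rows:
  Row 0: "dcfnj"
  Row 1: "aokk"
First row length: 5

5


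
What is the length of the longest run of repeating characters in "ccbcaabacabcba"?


Input: "ccbcaabacabcba"
Scanning for longest run:
  Position 1 ('c'): continues run of 'c', length=2
  Position 2 ('b'): new char, reset run to 1
  Position 3 ('c'): new char, reset run to 1
  Position 4 ('a'): new char, reset run to 1
  Position 5 ('a'): continues run of 'a', length=2
  Position 6 ('b'): new char, reset run to 1
  Position 7 ('a'): new char, reset run to 1
  Position 8 ('c'): new char, reset run to 1
  Position 9 ('a'): new char, reset run to 1
  Position 10 ('b'): new char, reset run to 1
  Position 11 ('c'): new char, reset run to 1
  Position 12 ('b'): new char, reset run to 1
  Position 13 ('a'): new char, reset run to 1
Longest run: 'c' with length 2

2


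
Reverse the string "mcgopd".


Input: mcgopd
Reading characters right to left:
  Position 5: 'd'
  Position 4: 'p'
  Position 3: 'o'
  Position 2: 'g'
  Position 1: 'c'
  Position 0: 'm'
Reversed: dpogcm

dpogcm


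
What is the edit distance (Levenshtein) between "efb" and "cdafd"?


Computing edit distance: "efb" -> "cdafd"
DP table:
           c    d    a    f    d
      0    1    2    3    4    5
  e   1    1    2    3    4    5
  f   2    2    2    3    3    4
  b   3    3    3    3    4    4
Edit distance = dp[3][5] = 4

4


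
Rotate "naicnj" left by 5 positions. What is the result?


Input: "naicnj", rotate left by 5
First 5 characters: "naicn"
Remaining characters: "j"
Concatenate remaining + first: "j" + "naicn" = "jnaicn"

jnaicn


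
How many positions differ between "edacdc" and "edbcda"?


Comparing "edacdc" and "edbcda" position by position:
  Position 0: 'e' vs 'e' => same
  Position 1: 'd' vs 'd' => same
  Position 2: 'a' vs 'b' => DIFFER
  Position 3: 'c' vs 'c' => same
  Position 4: 'd' vs 'd' => same
  Position 5: 'c' vs 'a' => DIFFER
Positions that differ: 2

2


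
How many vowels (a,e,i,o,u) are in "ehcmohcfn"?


Input: ehcmohcfn
Checking each character:
  'e' at position 0: vowel (running total: 1)
  'h' at position 1: consonant
  'c' at position 2: consonant
  'm' at position 3: consonant
  'o' at position 4: vowel (running total: 2)
  'h' at position 5: consonant
  'c' at position 6: consonant
  'f' at position 7: consonant
  'n' at position 8: consonant
Total vowels: 2

2


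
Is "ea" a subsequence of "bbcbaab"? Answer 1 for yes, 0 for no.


Check if "ea" is a subsequence of "bbcbaab"
Greedy scan:
  Position 0 ('b'): no match needed
  Position 1 ('b'): no match needed
  Position 2 ('c'): no match needed
  Position 3 ('b'): no match needed
  Position 4 ('a'): no match needed
  Position 5 ('a'): no match needed
  Position 6 ('b'): no match needed
Only matched 0/2 characters => not a subsequence

0


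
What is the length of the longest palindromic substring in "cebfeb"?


Input: "cebfeb"
Checking substrings for palindromes:
  No multi-char palindromic substrings found
Longest palindromic substring: "c" with length 1

1


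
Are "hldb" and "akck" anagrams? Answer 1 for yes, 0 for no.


Strings: "hldb", "akck"
Sorted first:  bdhl
Sorted second: ackk
Differ at position 0: 'b' vs 'a' => not anagrams

0


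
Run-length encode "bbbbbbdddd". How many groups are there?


Input: bbbbbbdddd
Scanning for consecutive runs:
  Group 1: 'b' x 6 (positions 0-5)
  Group 2: 'd' x 4 (positions 6-9)
Total groups: 2

2


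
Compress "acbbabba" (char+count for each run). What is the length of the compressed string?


Input: acbbabba
Runs:
  'a' x 1 => "a1"
  'c' x 1 => "c1"
  'b' x 2 => "b2"
  'a' x 1 => "a1"
  'b' x 2 => "b2"
  'a' x 1 => "a1"
Compressed: "a1c1b2a1b2a1"
Compressed length: 12

12


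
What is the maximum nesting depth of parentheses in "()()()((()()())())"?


Input: "()()()((()()())())"
Tracking depth:
  Position 0 '(': depth becomes 1
  Position 1 ')': depth becomes 0
  Position 2 '(': depth becomes 1
  Position 3 ')': depth becomes 0
  Position 4 '(': depth becomes 1
  Position 5 ')': depth becomes 0
  Position 6 '(': depth becomes 1
  Position 7 '(': depth becomes 2
  Position 8 '(': depth becomes 3
  Position 9 ')': depth becomes 2
  Position 10 '(': depth becomes 3
  Position 11 ')': depth becomes 2
  Position 12 '(': depth becomes 3
  Position 13 ')': depth becomes 2
  Position 14 ')': depth becomes 1
  Position 15 '(': depth becomes 2
  Position 16 ')': depth becomes 1
  Position 17 ')': depth becomes 0
Maximum depth reached: 3

3


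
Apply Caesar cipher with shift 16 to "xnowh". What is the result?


Caesar cipher: shift "xnowh" by 16
  'x' (pos 23) + 16 = pos 13 = 'n'
  'n' (pos 13) + 16 = pos 3 = 'd'
  'o' (pos 14) + 16 = pos 4 = 'e'
  'w' (pos 22) + 16 = pos 12 = 'm'
  'h' (pos 7) + 16 = pos 23 = 'x'
Result: ndemx

ndemx


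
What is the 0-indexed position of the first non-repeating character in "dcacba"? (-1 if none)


Input: dcacba
Character frequencies:
  'a': 2
  'b': 1
  'c': 2
  'd': 1
Scanning left to right for freq == 1:
  Position 0 ('d'): unique! => answer = 0

0


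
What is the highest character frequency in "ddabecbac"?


Input: ddabecbac
Character counts:
  'a': 2
  'b': 2
  'c': 2
  'd': 2
  'e': 1
Maximum frequency: 2

2


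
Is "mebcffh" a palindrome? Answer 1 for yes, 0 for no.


Input: mebcffh
Reversed: hffcbem
  Compare pos 0 ('m') with pos 6 ('h'): MISMATCH
  Compare pos 1 ('e') with pos 5 ('f'): MISMATCH
  Compare pos 2 ('b') with pos 4 ('f'): MISMATCH
Result: not a palindrome

0


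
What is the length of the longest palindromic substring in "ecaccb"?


Input: "ecaccb"
Checking substrings for palindromes:
  [1:4] "cac" (len 3) => palindrome
  [3:5] "cc" (len 2) => palindrome
Longest palindromic substring: "cac" with length 3

3


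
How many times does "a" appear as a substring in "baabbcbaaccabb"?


Searching for "a" in "baabbcbaaccabb"
Scanning each position:
  Position 0: "b" => no
  Position 1: "a" => MATCH
  Position 2: "a" => MATCH
  Position 3: "b" => no
  Position 4: "b" => no
  Position 5: "c" => no
  Position 6: "b" => no
  Position 7: "a" => MATCH
  Position 8: "a" => MATCH
  Position 9: "c" => no
  Position 10: "c" => no
  Position 11: "a" => MATCH
  Position 12: "b" => no
  Position 13: "b" => no
Total occurrences: 5

5


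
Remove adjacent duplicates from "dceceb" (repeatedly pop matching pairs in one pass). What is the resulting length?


Input: dceceb
Stack-based adjacent duplicate removal:
  Read 'd': push. Stack: d
  Read 'c': push. Stack: dc
  Read 'e': push. Stack: dce
  Read 'c': push. Stack: dcec
  Read 'e': push. Stack: dcece
  Read 'b': push. Stack: dceceb
Final stack: "dceceb" (length 6)

6


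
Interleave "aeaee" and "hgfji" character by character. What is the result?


Interleaving "aeaee" and "hgfji":
  Position 0: 'a' from first, 'h' from second => "ah"
  Position 1: 'e' from first, 'g' from second => "eg"
  Position 2: 'a' from first, 'f' from second => "af"
  Position 3: 'e' from first, 'j' from second => "ej"
  Position 4: 'e' from first, 'i' from second => "ei"
Result: ahegafejei

ahegafejei


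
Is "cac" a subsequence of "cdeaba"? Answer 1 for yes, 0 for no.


Check if "cac" is a subsequence of "cdeaba"
Greedy scan:
  Position 0 ('c'): matches sub[0] = 'c'
  Position 1 ('d'): no match needed
  Position 2 ('e'): no match needed
  Position 3 ('a'): matches sub[1] = 'a'
  Position 4 ('b'): no match needed
  Position 5 ('a'): no match needed
Only matched 2/3 characters => not a subsequence

0


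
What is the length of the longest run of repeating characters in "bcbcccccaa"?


Input: "bcbcccccaa"
Scanning for longest run:
  Position 1 ('c'): new char, reset run to 1
  Position 2 ('b'): new char, reset run to 1
  Position 3 ('c'): new char, reset run to 1
  Position 4 ('c'): continues run of 'c', length=2
  Position 5 ('c'): continues run of 'c', length=3
  Position 6 ('c'): continues run of 'c', length=4
  Position 7 ('c'): continues run of 'c', length=5
  Position 8 ('a'): new char, reset run to 1
  Position 9 ('a'): continues run of 'a', length=2
Longest run: 'c' with length 5

5


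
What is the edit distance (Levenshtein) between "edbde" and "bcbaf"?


Computing edit distance: "edbde" -> "bcbaf"
DP table:
           b    c    b    a    f
      0    1    2    3    4    5
  e   1    1    2    3    4    5
  d   2    2    2    3    4    5
  b   3    2    3    2    3    4
  d   4    3    3    3    3    4
  e   5    4    4    4    4    4
Edit distance = dp[5][5] = 4

4


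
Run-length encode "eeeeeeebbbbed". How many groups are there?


Input: eeeeeeebbbbed
Scanning for consecutive runs:
  Group 1: 'e' x 7 (positions 0-6)
  Group 2: 'b' x 4 (positions 7-10)
  Group 3: 'e' x 1 (positions 11-11)
  Group 4: 'd' x 1 (positions 12-12)
Total groups: 4

4


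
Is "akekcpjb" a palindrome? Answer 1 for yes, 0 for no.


Input: akekcpjb
Reversed: bjpckeka
  Compare pos 0 ('a') with pos 7 ('b'): MISMATCH
  Compare pos 1 ('k') with pos 6 ('j'): MISMATCH
  Compare pos 2 ('e') with pos 5 ('p'): MISMATCH
  Compare pos 3 ('k') with pos 4 ('c'): MISMATCH
Result: not a palindrome

0


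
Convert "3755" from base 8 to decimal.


Input: "3755" in base 8
Positional expansion:
  Digit '3' (value 3) x 8^3 = 1536
  Digit '7' (value 7) x 8^2 = 448
  Digit '5' (value 5) x 8^1 = 40
  Digit '5' (value 5) x 8^0 = 5
Sum = 2029

2029


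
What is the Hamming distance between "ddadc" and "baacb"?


Comparing "ddadc" and "baacb" position by position:
  Position 0: 'd' vs 'b' => differ
  Position 1: 'd' vs 'a' => differ
  Position 2: 'a' vs 'a' => same
  Position 3: 'd' vs 'c' => differ
  Position 4: 'c' vs 'b' => differ
Total differences (Hamming distance): 4

4


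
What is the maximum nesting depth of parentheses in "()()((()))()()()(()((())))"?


Input: "()()((()))()()()(()((())))"
Tracking depth:
  Position 0 '(': depth becomes 1
  Position 1 ')': depth becomes 0
  Position 2 '(': depth becomes 1
  Position 3 ')': depth becomes 0
  Position 4 '(': depth becomes 1
  Position 5 '(': depth becomes 2
  Position 6 '(': depth becomes 3
  Position 7 ')': depth becomes 2
  Position 8 ')': depth becomes 1
  Position 9 ')': depth becomes 0
  Position 10 '(': depth becomes 1
  Position 11 ')': depth becomes 0
  Position 12 '(': depth becomes 1
  Position 13 ')': depth becomes 0
  Position 14 '(': depth becomes 1
  Position 15 ')': depth becomes 0
  Position 16 '(': depth becomes 1
  Position 17 '(': depth becomes 2
  Position 18 ')': depth becomes 1
  Position 19 '(': depth becomes 2
  Position 20 '(': depth becomes 3
  Position 21 '(': depth becomes 4
  Position 22 ')': depth becomes 3
  Position 23 ')': depth becomes 2
  Position 24 ')': depth becomes 1
  Position 25 ')': depth becomes 0
Maximum depth reached: 4

4


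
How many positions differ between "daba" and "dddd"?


Comparing "daba" and "dddd" position by position:
  Position 0: 'd' vs 'd' => same
  Position 1: 'a' vs 'd' => DIFFER
  Position 2: 'b' vs 'd' => DIFFER
  Position 3: 'a' vs 'd' => DIFFER
Positions that differ: 3

3


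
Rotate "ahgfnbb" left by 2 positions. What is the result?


Input: "ahgfnbb", rotate left by 2
First 2 characters: "ah"
Remaining characters: "gfnbb"
Concatenate remaining + first: "gfnbb" + "ah" = "gfnbbah"

gfnbbah


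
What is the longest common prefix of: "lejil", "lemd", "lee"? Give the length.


Words: lejil, lemd, lee
  Position 0: all 'l' => match
  Position 1: all 'e' => match
  Position 2: ('j', 'm', 'e') => mismatch, stop
LCP = "le" (length 2)

2


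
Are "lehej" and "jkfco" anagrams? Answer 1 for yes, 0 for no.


Strings: "lehej", "jkfco"
Sorted first:  eehjl
Sorted second: cfjko
Differ at position 0: 'e' vs 'c' => not anagrams

0


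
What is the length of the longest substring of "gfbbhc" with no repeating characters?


Input: "gfbbhc"
Sliding window (track last position of each char):
  Position 0 ('g'): window [0,0] length 1 -- new best
  Position 1 ('f'): window [0,1] length 2 -- new best
  Position 2 ('b'): window [0,2] length 3 -- new best
  Position 3 ('b'): repeat (last at 2), move window start to 3
  Position 3 ('b'): window [3,3] length 1
  Position 4 ('h'): window [3,4] length 2
  Position 5 ('c'): window [3,5] length 3
Longest substring with no repeats: "gfb" with length 3

3


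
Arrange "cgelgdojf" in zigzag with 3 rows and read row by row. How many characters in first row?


Zigzag "cgelgdojf" into 3 rows:
Placing characters:
  'c' => row 0
  'g' => row 1
  'e' => row 2
  'l' => row 1
  'g' => row 0
  'd' => row 1
  'o' => row 2
  'j' => row 1
  'f' => row 0
Rows:
  Row 0: "cgf"
  Row 1: "gldj"
  Row 2: "eo"
First row length: 3

3


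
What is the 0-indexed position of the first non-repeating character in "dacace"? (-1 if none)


Input: dacace
Character frequencies:
  'a': 2
  'c': 2
  'd': 1
  'e': 1
Scanning left to right for freq == 1:
  Position 0 ('d'): unique! => answer = 0

0


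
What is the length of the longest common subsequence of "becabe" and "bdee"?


LCS of "becabe" and "bdee"
DP table:
           b    d    e    e
      0    0    0    0    0
  b   0    1    1    1    1
  e   0    1    1    2    2
  c   0    1    1    2    2
  a   0    1    1    2    2
  b   0    1    1    2    2
  e   0    1    1    2    3
LCS length = dp[6][4] = 3

3


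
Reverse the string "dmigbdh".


Input: dmigbdh
Reading characters right to left:
  Position 6: 'h'
  Position 5: 'd'
  Position 4: 'b'
  Position 3: 'g'
  Position 2: 'i'
  Position 1: 'm'
  Position 0: 'd'
Reversed: hdbgimd

hdbgimd


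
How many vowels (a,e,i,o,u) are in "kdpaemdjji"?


Input: kdpaemdjji
Checking each character:
  'k' at position 0: consonant
  'd' at position 1: consonant
  'p' at position 2: consonant
  'a' at position 3: vowel (running total: 1)
  'e' at position 4: vowel (running total: 2)
  'm' at position 5: consonant
  'd' at position 6: consonant
  'j' at position 7: consonant
  'j' at position 8: consonant
  'i' at position 9: vowel (running total: 3)
Total vowels: 3

3


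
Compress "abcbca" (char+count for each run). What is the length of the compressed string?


Input: abcbca
Runs:
  'a' x 1 => "a1"
  'b' x 1 => "b1"
  'c' x 1 => "c1"
  'b' x 1 => "b1"
  'c' x 1 => "c1"
  'a' x 1 => "a1"
Compressed: "a1b1c1b1c1a1"
Compressed length: 12

12


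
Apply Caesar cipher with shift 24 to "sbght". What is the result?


Caesar cipher: shift "sbght" by 24
  's' (pos 18) + 24 = pos 16 = 'q'
  'b' (pos 1) + 24 = pos 25 = 'z'
  'g' (pos 6) + 24 = pos 4 = 'e'
  'h' (pos 7) + 24 = pos 5 = 'f'
  't' (pos 19) + 24 = pos 17 = 'r'
Result: qzefr

qzefr


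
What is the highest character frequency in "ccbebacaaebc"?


Input: ccbebacaaebc
Character counts:
  'a': 3
  'b': 3
  'c': 4
  'e': 2
Maximum frequency: 4

4


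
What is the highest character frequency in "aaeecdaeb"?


Input: aaeecdaeb
Character counts:
  'a': 3
  'b': 1
  'c': 1
  'd': 1
  'e': 3
Maximum frequency: 3

3


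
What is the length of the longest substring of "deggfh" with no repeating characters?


Input: "deggfh"
Sliding window (track last position of each char):
  Position 0 ('d'): window [0,0] length 1 -- new best
  Position 1 ('e'): window [0,1] length 2 -- new best
  Position 2 ('g'): window [0,2] length 3 -- new best
  Position 3 ('g'): repeat (last at 2), move window start to 3
  Position 3 ('g'): window [3,3] length 1
  Position 4 ('f'): window [3,4] length 2
  Position 5 ('h'): window [3,5] length 3
Longest substring with no repeats: "deg" with length 3

3


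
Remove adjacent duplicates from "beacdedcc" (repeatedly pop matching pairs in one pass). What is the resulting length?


Input: beacdedcc
Stack-based adjacent duplicate removal:
  Read 'b': push. Stack: b
  Read 'e': push. Stack: be
  Read 'a': push. Stack: bea
  Read 'c': push. Stack: beac
  Read 'd': push. Stack: beacd
  Read 'e': push. Stack: beacde
  Read 'd': push. Stack: beacded
  Read 'c': push. Stack: beacdedc
  Read 'c': matches stack top 'c' => pop. Stack: beacded
Final stack: "beacded" (length 7)

7


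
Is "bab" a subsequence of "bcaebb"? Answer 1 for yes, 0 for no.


Check if "bab" is a subsequence of "bcaebb"
Greedy scan:
  Position 0 ('b'): matches sub[0] = 'b'
  Position 1 ('c'): no match needed
  Position 2 ('a'): matches sub[1] = 'a'
  Position 3 ('e'): no match needed
  Position 4 ('b'): matches sub[2] = 'b'
  Position 5 ('b'): no match needed
All 3 characters matched => is a subsequence

1


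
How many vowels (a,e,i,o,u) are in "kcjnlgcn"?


Input: kcjnlgcn
Checking each character:
  'k' at position 0: consonant
  'c' at position 1: consonant
  'j' at position 2: consonant
  'n' at position 3: consonant
  'l' at position 4: consonant
  'g' at position 5: consonant
  'c' at position 6: consonant
  'n' at position 7: consonant
Total vowels: 0

0


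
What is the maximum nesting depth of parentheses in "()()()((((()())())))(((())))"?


Input: "()()()((((()())())))(((())))"
Tracking depth:
  Position 0 '(': depth becomes 1
  Position 1 ')': depth becomes 0
  Position 2 '(': depth becomes 1
  Position 3 ')': depth becomes 0
  Position 4 '(': depth becomes 1
  Position 5 ')': depth becomes 0
  Position 6 '(': depth becomes 1
  Position 7 '(': depth becomes 2
  Position 8 '(': depth becomes 3
  Position 9 '(': depth becomes 4
  Position 10 '(': depth becomes 5
  Position 11 ')': depth becomes 4
  Position 12 '(': depth becomes 5
  Position 13 ')': depth becomes 4
  Position 14 ')': depth becomes 3
  Position 15 '(': depth becomes 4
  Position 16 ')': depth becomes 3
  Position 17 ')': depth becomes 2
  Position 18 ')': depth becomes 1
  Position 19 ')': depth becomes 0
  Position 20 '(': depth becomes 1
  Position 21 '(': depth becomes 2
  Position 22 '(': depth becomes 3
  Position 23 '(': depth becomes 4
  Position 24 ')': depth becomes 3
  Position 25 ')': depth becomes 2
  Position 26 ')': depth becomes 1
  Position 27 ')': depth becomes 0
Maximum depth reached: 5

5


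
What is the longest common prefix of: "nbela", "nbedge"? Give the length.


Words: nbela, nbedge
  Position 0: all 'n' => match
  Position 1: all 'b' => match
  Position 2: all 'e' => match
  Position 3: ('l', 'd') => mismatch, stop
LCP = "nbe" (length 3)

3


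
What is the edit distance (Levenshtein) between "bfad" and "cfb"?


Computing edit distance: "bfad" -> "cfb"
DP table:
           c    f    b
      0    1    2    3
  b   1    1    2    2
  f   2    2    1    2
  a   3    3    2    2
  d   4    4    3    3
Edit distance = dp[4][3] = 3

3


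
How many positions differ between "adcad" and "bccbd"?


Comparing "adcad" and "bccbd" position by position:
  Position 0: 'a' vs 'b' => DIFFER
  Position 1: 'd' vs 'c' => DIFFER
  Position 2: 'c' vs 'c' => same
  Position 3: 'a' vs 'b' => DIFFER
  Position 4: 'd' vs 'd' => same
Positions that differ: 3

3


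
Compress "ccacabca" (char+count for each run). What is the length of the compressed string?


Input: ccacabca
Runs:
  'c' x 2 => "c2"
  'a' x 1 => "a1"
  'c' x 1 => "c1"
  'a' x 1 => "a1"
  'b' x 1 => "b1"
  'c' x 1 => "c1"
  'a' x 1 => "a1"
Compressed: "c2a1c1a1b1c1a1"
Compressed length: 14

14


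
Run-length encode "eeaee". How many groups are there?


Input: eeaee
Scanning for consecutive runs:
  Group 1: 'e' x 2 (positions 0-1)
  Group 2: 'a' x 1 (positions 2-2)
  Group 3: 'e' x 2 (positions 3-4)
Total groups: 3

3


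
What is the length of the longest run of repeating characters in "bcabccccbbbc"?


Input: "bcabccccbbbc"
Scanning for longest run:
  Position 1 ('c'): new char, reset run to 1
  Position 2 ('a'): new char, reset run to 1
  Position 3 ('b'): new char, reset run to 1
  Position 4 ('c'): new char, reset run to 1
  Position 5 ('c'): continues run of 'c', length=2
  Position 6 ('c'): continues run of 'c', length=3
  Position 7 ('c'): continues run of 'c', length=4
  Position 8 ('b'): new char, reset run to 1
  Position 9 ('b'): continues run of 'b', length=2
  Position 10 ('b'): continues run of 'b', length=3
  Position 11 ('c'): new char, reset run to 1
Longest run: 'c' with length 4

4


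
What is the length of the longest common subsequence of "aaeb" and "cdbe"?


LCS of "aaeb" and "cdbe"
DP table:
           c    d    b    e
      0    0    0    0    0
  a   0    0    0    0    0
  a   0    0    0    0    0
  e   0    0    0    0    1
  b   0    0    0    1    1
LCS length = dp[4][4] = 1

1


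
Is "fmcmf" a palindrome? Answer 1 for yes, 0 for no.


Input: fmcmf
Reversed: fmcmf
  Compare pos 0 ('f') with pos 4 ('f'): match
  Compare pos 1 ('m') with pos 3 ('m'): match
Result: palindrome

1
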